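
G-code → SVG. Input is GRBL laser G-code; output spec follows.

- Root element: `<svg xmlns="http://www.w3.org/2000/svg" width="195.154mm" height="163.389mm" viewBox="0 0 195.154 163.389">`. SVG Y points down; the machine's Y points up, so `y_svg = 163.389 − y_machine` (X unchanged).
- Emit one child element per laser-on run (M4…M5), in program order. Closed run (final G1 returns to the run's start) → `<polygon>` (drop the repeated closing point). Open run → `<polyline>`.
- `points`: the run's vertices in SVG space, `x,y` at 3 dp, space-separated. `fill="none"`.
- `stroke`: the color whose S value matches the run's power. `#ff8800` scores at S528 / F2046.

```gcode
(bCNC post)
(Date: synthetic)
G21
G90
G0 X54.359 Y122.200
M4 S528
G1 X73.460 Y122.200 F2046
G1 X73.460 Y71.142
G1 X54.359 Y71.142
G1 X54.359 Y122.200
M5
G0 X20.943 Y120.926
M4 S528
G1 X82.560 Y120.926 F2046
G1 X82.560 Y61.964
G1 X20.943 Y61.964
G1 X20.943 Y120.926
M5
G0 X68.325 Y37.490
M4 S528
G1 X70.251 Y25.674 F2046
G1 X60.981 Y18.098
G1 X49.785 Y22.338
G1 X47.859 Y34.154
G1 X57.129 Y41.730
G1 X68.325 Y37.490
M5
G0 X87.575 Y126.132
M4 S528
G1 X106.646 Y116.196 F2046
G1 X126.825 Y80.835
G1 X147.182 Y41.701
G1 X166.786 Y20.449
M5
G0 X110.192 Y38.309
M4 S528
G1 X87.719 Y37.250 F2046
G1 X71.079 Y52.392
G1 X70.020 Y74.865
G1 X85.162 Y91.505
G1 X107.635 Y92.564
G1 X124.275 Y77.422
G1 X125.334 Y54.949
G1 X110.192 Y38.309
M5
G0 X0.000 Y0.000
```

Each laser-on run becomes one SVG element. Flip Y back into SVG space with y_svg = 163.389 − y_machine. Every run uses S528, so all elements get stroke `#ff8800` (score).

Run 1: The run returns to its start, so emit a `<polygon>` with points (Y-flipped): 54.359,41.189 73.460,41.189 73.460,92.247 54.359,92.247.

Run 2: The run returns to its start, so emit a `<polygon>` with points (Y-flipped): 20.943,42.463 82.560,42.463 82.560,101.425 20.943,101.425.

Run 3: The run returns to its start, so emit a `<polygon>` with points (Y-flipped): 68.325,125.899 70.251,137.715 60.981,145.291 49.785,141.051 47.859,129.235 57.129,121.659.

Run 4: The run is open, so emit a `<polyline>` with points (Y-flipped): 87.575,37.257 106.646,47.193 126.825,82.554 147.182,121.688 166.786,142.940.

Run 5: The run returns to its start, so emit a `<polygon>` with points (Y-flipped): 110.192,125.080 87.719,126.139 71.079,110.997 70.020,88.524 85.162,71.884 107.635,70.825 124.275,85.967 125.334,108.440.

<svg xmlns="http://www.w3.org/2000/svg" width="195.154mm" height="163.389mm" viewBox="0 0 195.154 163.389">
  <polygon points="54.359,41.189 73.460,41.189 73.460,92.247 54.359,92.247" fill="none" stroke="#ff8800"/>
  <polygon points="20.943,42.463 82.560,42.463 82.560,101.425 20.943,101.425" fill="none" stroke="#ff8800"/>
  <polygon points="68.325,125.899 70.251,137.715 60.981,145.291 49.785,141.051 47.859,129.235 57.129,121.659" fill="none" stroke="#ff8800"/>
  <polyline points="87.575,37.257 106.646,47.193 126.825,82.554 147.182,121.688 166.786,142.940" fill="none" stroke="#ff8800"/>
  <polygon points="110.192,125.080 87.719,126.139 71.079,110.997 70.020,88.524 85.162,71.884 107.635,70.825 124.275,85.967 125.334,108.440" fill="none" stroke="#ff8800"/>
</svg>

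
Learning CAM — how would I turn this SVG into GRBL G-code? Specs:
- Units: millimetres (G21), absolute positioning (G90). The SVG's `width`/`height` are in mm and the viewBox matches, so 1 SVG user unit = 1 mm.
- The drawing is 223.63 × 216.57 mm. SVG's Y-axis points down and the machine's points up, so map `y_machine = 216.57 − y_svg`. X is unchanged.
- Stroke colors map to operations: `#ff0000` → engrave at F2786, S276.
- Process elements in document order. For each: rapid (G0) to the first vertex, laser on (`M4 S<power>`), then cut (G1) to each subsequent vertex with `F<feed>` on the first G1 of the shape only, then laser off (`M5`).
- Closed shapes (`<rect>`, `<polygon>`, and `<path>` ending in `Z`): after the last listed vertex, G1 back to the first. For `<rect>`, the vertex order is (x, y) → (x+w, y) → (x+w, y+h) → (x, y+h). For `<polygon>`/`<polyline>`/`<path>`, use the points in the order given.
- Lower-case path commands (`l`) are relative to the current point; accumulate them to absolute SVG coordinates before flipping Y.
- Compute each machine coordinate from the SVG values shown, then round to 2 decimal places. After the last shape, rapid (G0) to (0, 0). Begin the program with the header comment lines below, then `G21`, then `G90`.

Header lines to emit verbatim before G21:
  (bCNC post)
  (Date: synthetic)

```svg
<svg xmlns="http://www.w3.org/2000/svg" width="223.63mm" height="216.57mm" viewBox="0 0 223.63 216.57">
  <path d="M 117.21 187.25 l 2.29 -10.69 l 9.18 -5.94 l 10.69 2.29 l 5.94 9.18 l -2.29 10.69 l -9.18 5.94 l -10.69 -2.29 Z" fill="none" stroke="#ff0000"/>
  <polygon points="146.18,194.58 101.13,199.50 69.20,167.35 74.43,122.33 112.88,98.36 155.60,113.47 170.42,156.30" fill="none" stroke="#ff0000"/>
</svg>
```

1 u = 1 mm; y_m = 216.57 − y.

[1] `<path>` regular polygon, #ff0000→engrave S276 F2786: (117.21,29.32) → (119.50,40.01) → (128.68,45.95) → (139.37,43.66) → (145.31,34.48) → (143.02,23.79) → (133.84,17.85) → (123.15,20.14) → (117.21,29.32) (closed)

[2] `<polygon>` regular polygon, #ff0000→engrave S276 F2786: (146.18,21.99) → (101.13,17.07) → (69.20,49.22) → (74.43,94.24) → (112.88,118.21) → (155.60,103.10) → (170.42,60.27) → (146.18,21.99) (closed)

(bCNC post)
(Date: synthetic)
G21
G90
G0 X117.21 Y29.32
M4 S276
G1 X119.50 Y40.01 F2786
G1 X128.68 Y45.95
G1 X139.37 Y43.66
G1 X145.31 Y34.48
G1 X143.02 Y23.79
G1 X133.84 Y17.85
G1 X123.15 Y20.14
G1 X117.21 Y29.32
M5
G0 X146.18 Y21.99
M4 S276
G1 X101.13 Y17.07 F2786
G1 X69.20 Y49.22
G1 X74.43 Y94.24
G1 X112.88 Y118.21
G1 X155.60 Y103.10
G1 X170.42 Y60.27
G1 X146.18 Y21.99
M5
G0 X0.00 Y0.00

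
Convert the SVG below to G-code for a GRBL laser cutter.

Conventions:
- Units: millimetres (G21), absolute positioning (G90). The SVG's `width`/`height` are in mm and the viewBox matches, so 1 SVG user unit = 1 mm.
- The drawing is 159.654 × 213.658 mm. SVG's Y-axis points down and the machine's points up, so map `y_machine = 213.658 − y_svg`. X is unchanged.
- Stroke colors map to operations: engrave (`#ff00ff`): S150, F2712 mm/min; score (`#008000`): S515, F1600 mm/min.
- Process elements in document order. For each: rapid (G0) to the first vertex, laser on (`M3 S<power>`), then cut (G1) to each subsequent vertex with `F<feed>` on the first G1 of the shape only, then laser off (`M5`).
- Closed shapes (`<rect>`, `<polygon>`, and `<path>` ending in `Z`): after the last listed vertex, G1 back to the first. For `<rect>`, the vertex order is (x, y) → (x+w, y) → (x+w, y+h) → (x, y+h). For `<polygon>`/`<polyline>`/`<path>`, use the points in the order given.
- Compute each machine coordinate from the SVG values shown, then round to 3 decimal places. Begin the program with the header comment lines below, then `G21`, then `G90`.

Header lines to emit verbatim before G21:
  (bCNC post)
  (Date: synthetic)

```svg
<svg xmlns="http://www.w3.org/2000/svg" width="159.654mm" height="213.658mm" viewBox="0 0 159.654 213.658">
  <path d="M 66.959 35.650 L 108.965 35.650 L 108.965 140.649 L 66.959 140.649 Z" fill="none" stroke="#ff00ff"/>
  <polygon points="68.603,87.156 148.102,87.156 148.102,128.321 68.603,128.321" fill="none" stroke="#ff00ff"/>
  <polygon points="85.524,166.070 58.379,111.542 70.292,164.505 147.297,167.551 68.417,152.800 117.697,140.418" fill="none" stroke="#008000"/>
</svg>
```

1 u = 1 mm; y_m = 213.658 − y.

[1] `<path>` rectangle, #ff00ff→engrave S150 F2712: (66.959,178.008) → (108.965,178.008) → (108.965,73.009) → (66.959,73.009) → (66.959,178.008) (closed)

[2] `<polygon>` rectangle, #ff00ff→engrave S150 F2712: (68.603,126.502) → (148.102,126.502) → (148.102,85.337) → (68.603,85.337) → (68.603,126.502) (closed)

[3] `<polygon>` closed polygon, #008000→score S515 F1600: (85.524,47.588) → (58.379,102.116) → (70.292,49.153) → (147.297,46.107) → (68.417,60.858) → (117.697,73.240) → (85.524,47.588) (closed)

(bCNC post)
(Date: synthetic)
G21
G90
G0 X66.959 Y178.008
M3 S150
G1 X108.965 Y178.008 F2712
G1 X108.965 Y73.009
G1 X66.959 Y73.009
G1 X66.959 Y178.008
M5
G0 X68.603 Y126.502
M3 S150
G1 X148.102 Y126.502 F2712
G1 X148.102 Y85.337
G1 X68.603 Y85.337
G1 X68.603 Y126.502
M5
G0 X85.524 Y47.588
M3 S515
G1 X58.379 Y102.116 F1600
G1 X70.292 Y49.153
G1 X147.297 Y46.107
G1 X68.417 Y60.858
G1 X117.697 Y73.240
G1 X85.524 Y47.588
M5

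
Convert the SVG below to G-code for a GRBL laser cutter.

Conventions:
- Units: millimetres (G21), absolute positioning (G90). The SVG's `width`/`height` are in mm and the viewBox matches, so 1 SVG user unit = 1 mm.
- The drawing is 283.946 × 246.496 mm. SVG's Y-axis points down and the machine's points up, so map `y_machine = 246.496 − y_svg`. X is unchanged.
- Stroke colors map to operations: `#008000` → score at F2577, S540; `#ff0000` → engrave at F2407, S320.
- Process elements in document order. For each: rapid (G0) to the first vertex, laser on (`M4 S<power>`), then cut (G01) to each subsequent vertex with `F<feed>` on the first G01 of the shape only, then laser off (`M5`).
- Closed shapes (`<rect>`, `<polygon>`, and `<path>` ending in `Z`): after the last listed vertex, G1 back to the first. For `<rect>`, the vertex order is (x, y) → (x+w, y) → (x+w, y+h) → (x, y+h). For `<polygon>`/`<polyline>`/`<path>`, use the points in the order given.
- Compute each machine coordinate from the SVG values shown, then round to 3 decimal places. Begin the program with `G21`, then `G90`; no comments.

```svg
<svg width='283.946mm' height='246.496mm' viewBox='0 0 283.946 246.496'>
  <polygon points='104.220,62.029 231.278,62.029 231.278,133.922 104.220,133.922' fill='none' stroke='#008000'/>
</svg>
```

1 u = 1 mm; y_m = 246.496 − y.

[1] `<polygon>` rectangle, #008000→score S540 F2577: (104.220,184.467) → (231.278,184.467) → (231.278,112.574) → (104.220,112.574) → (104.220,184.467) (closed)

G21
G90
G0 X104.220 Y184.467
M4 S540
G01 X231.278 Y184.467 F2577
G01 X231.278 Y112.574
G01 X104.220 Y112.574
G01 X104.220 Y184.467
M5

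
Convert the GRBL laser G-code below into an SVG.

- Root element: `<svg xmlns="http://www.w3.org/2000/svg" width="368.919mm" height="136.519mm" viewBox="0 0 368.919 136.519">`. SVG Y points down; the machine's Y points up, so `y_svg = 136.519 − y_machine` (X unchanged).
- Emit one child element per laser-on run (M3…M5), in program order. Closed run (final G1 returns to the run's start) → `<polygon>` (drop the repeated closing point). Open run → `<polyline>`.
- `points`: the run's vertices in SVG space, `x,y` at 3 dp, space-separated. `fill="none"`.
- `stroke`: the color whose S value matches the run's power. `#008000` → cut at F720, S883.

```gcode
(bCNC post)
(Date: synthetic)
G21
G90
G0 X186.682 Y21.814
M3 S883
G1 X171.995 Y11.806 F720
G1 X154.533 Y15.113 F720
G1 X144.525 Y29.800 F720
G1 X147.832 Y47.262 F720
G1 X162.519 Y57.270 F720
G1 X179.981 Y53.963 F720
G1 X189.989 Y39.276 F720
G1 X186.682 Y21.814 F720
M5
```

<svg xmlns="http://www.w3.org/2000/svg" width="368.919mm" height="136.519mm" viewBox="0 0 368.919 136.519">
  <polygon points="186.682,114.705 171.995,124.713 154.533,121.406 144.525,106.719 147.832,89.257 162.519,79.249 179.981,82.556 189.989,97.243" fill="none" stroke="#008000"/>
</svg>

y_svg = 136.519 − y_m. Every run uses S883, so all elements get stroke `#008000` (cut).

[1] closed run; points: 186.682,114.705 171.995,124.713 154.533,121.406 144.525,106.719 147.832,89.257 162.519,79.249 179.981,82.556 189.989,97.243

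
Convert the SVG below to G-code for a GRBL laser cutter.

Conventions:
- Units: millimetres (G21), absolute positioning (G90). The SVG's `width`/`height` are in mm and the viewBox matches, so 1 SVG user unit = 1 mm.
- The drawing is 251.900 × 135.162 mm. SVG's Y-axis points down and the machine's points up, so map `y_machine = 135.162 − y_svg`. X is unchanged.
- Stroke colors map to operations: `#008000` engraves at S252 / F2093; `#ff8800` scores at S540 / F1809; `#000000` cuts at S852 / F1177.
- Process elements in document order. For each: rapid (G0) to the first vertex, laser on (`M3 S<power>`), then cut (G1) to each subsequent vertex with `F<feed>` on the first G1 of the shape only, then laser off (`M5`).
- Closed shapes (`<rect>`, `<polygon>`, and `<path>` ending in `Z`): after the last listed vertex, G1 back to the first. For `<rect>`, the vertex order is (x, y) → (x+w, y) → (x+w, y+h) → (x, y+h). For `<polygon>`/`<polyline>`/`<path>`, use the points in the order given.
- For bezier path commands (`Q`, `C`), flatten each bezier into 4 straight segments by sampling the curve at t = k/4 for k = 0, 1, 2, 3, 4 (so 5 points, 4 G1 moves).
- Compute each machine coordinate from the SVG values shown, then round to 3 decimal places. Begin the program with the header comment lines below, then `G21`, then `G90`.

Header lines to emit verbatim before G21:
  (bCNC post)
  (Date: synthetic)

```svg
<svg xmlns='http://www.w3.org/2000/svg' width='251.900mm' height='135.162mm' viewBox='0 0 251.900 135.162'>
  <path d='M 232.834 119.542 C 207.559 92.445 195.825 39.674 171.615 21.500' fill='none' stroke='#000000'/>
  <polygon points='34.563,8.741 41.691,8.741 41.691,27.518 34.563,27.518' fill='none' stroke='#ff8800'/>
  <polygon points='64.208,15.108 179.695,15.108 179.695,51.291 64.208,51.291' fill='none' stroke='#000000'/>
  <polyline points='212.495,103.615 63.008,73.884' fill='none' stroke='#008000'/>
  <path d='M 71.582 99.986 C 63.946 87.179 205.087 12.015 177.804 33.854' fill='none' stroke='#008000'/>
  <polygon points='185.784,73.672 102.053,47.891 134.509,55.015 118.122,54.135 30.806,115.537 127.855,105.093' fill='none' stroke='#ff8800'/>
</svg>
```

Since the viewBox matches the mm dimensions, user units are millimetres directly. The only transform is the Y-flip y_m = 135.162 − y_svg.

Shape 1 is a cubic bezier drawn with `<path>`. Its stroke #000000 means cut at S852, F1177. After flipping Y the toolpath is (232.834,15.620) → (216.010,39.815) → (201.825,67.987) → (187.840,94.486) → (171.615,113.662).

Shape 2 is a rectangle drawn with `<polygon>`. Its stroke #ff8800 means score at S540, F1809. After flipping Y the toolpath is (34.563,126.421) → (41.691,126.421) → (41.691,107.644) → (34.563,107.644) → (34.563,126.421), returning to the start.

Shape 3 is a rectangle drawn with `<polygon>`. Its stroke #000000 means cut at S852, F1177. After flipping Y the toolpath is (64.208,120.054) → (179.695,120.054) → (179.695,83.871) → (64.208,83.871) → (64.208,120.054), returning to the start.

Shape 4 is a line segment drawn with `<polyline>`. Its stroke #008000 means engrave at S252, F2093. After flipping Y the toolpath is (212.495,31.547) → (63.008,61.278).

Shape 5 is a cubic bezier drawn with `<path>`. Its stroke #008000 means engrave at S252, F2093. After flipping Y the toolpath is (71.582,35.176) → (88.794,53.983) → (132.061,81.234) → (171.643,101.989) → (177.804,101.308).

Shape 6 is a closed polygon drawn with `<polygon>`. Its stroke #ff8800 means score at S540, F1809. After flipping Y the toolpath is (185.784,61.490) → (102.053,87.271) → (134.509,80.147) → (118.122,81.027) → (30.806,19.625) → (127.855,30.069) → (185.784,61.490), returning to the start.

(bCNC post)
(Date: synthetic)
G21
G90
G0 X232.834 Y15.620
M3 S852
G1 X216.010 Y39.815 F1177
G1 X201.825 Y67.987
G1 X187.840 Y94.486
G1 X171.615 Y113.662
M5
G0 X34.563 Y126.421
M3 S540
G1 X41.691 Y126.421 F1809
G1 X41.691 Y107.644
G1 X34.563 Y107.644
G1 X34.563 Y126.421
M5
G0 X64.208 Y120.054
M3 S852
G1 X179.695 Y120.054 F1177
G1 X179.695 Y83.871
G1 X64.208 Y83.871
G1 X64.208 Y120.054
M5
G0 X212.495 Y31.547
M3 S252
G1 X63.008 Y61.278 F2093
M5
G0 X71.582 Y35.176
M3 S252
G1 X88.794 Y53.983 F2093
G1 X132.061 Y81.234
G1 X171.643 Y101.989
G1 X177.804 Y101.308
M5
G0 X185.784 Y61.490
M3 S540
G1 X102.053 Y87.271 F1809
G1 X134.509 Y80.147
G1 X118.122 Y81.027
G1 X30.806 Y19.625
G1 X127.855 Y30.069
G1 X185.784 Y61.490
M5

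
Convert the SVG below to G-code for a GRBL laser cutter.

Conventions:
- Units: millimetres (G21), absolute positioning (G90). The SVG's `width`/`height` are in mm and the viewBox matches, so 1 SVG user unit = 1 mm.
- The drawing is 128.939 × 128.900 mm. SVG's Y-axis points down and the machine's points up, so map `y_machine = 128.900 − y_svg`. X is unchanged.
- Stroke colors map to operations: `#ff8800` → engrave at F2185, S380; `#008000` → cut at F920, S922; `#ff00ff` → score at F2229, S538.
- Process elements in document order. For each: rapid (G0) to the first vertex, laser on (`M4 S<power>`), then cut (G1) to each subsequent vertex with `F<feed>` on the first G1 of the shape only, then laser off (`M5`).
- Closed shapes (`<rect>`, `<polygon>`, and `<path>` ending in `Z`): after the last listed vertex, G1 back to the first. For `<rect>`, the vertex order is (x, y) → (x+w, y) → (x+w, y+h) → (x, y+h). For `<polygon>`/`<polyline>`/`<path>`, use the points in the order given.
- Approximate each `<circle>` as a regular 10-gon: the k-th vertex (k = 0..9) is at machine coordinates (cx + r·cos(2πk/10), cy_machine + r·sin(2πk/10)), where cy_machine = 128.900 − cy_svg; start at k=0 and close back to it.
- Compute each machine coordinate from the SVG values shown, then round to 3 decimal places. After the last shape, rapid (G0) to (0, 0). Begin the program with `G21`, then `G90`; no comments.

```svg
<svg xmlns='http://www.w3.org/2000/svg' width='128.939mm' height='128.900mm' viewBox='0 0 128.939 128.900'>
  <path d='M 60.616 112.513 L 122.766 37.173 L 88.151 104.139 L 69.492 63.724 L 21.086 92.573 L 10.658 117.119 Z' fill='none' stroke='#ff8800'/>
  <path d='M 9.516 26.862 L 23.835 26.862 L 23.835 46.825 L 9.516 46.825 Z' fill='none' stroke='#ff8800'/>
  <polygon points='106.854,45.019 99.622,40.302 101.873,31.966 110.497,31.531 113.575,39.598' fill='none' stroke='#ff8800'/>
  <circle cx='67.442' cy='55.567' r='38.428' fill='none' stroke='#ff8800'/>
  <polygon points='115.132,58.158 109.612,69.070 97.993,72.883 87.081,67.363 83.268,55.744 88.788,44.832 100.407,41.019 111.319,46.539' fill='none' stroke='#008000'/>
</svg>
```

G21
G90
G0 X60.616 Y16.387
M4 S380
G1 X122.766 Y91.727 F2185
G1 X88.151 Y24.761
G1 X69.492 Y65.176
G1 X21.086 Y36.327
G1 X10.658 Y11.781
G1 X60.616 Y16.387
M5
G0 X9.516 Y102.038
M4 S380
G1 X23.835 Y102.038 F2185
G1 X23.835 Y82.075
G1 X9.516 Y82.075
G1 X9.516 Y102.038
M5
G0 X106.854 Y83.881
M4 S380
G1 X99.622 Y88.598 F2185
G1 X101.873 Y96.934
G1 X110.497 Y97.369
G1 X113.575 Y89.302
G1 X106.854 Y83.881
M5
G0 X105.870 Y73.333
M4 S380
G1 X98.531 Y95.920 F2185
G1 X79.317 Y109.880
G1 X55.567 Y109.880
G1 X36.353 Y95.920
G1 X29.014 Y73.333
G1 X36.353 Y50.746
G1 X55.567 Y36.786
G1 X79.317 Y36.786
G1 X98.531 Y50.746
G1 X105.870 Y73.333
M5
G0 X115.132 Y70.742
M4 S922
G1 X109.612 Y59.830 F920
G1 X97.993 Y56.017
G1 X87.081 Y61.537
G1 X83.268 Y73.156
G1 X88.788 Y84.068
G1 X100.407 Y87.881
G1 X111.319 Y82.361
G1 X115.132 Y70.742
M5
G0 X0.000 Y0.000

1 u = 1 mm; y_m = 128.900 − y.

[1] `<path>` closed polygon, #ff8800→engrave S380 F2185: (60.616,16.387) → (122.766,91.727) → (88.151,24.761) → (69.492,65.176) → (21.086,36.327) → (10.658,11.781) → (60.616,16.387) (closed)

[2] `<path>` rectangle, #ff8800→engrave S380 F2185: (9.516,102.038) → (23.835,102.038) → (23.835,82.075) → (9.516,82.075) → (9.516,102.038) (closed)

[3] `<polygon>` regular polygon, #ff8800→engrave S380 F2185: (106.854,83.881) → (99.622,88.598) → (101.873,96.934) → (110.497,97.369) → (113.575,89.302) → (106.854,83.881) (closed)

[4] `<circle>` circle, #ff8800→engrave S380 F2185: (105.870,73.333) → (98.531,95.920) → (79.317,109.880) → (55.567,109.880) → (36.353,95.920) → (29.014,73.333) → (36.353,50.746) → (55.567,36.786) → (79.317,36.786) → (98.531,50.746) → (105.870,73.333) (closed)

[5] `<polygon>` regular polygon, #008000→cut S922 F920: (115.132,70.742) → (109.612,59.830) → (97.993,56.017) → (87.081,61.537) → (83.268,73.156) → (88.788,84.068) → (100.407,87.881) → (111.319,82.361) → (115.132,70.742) (closed)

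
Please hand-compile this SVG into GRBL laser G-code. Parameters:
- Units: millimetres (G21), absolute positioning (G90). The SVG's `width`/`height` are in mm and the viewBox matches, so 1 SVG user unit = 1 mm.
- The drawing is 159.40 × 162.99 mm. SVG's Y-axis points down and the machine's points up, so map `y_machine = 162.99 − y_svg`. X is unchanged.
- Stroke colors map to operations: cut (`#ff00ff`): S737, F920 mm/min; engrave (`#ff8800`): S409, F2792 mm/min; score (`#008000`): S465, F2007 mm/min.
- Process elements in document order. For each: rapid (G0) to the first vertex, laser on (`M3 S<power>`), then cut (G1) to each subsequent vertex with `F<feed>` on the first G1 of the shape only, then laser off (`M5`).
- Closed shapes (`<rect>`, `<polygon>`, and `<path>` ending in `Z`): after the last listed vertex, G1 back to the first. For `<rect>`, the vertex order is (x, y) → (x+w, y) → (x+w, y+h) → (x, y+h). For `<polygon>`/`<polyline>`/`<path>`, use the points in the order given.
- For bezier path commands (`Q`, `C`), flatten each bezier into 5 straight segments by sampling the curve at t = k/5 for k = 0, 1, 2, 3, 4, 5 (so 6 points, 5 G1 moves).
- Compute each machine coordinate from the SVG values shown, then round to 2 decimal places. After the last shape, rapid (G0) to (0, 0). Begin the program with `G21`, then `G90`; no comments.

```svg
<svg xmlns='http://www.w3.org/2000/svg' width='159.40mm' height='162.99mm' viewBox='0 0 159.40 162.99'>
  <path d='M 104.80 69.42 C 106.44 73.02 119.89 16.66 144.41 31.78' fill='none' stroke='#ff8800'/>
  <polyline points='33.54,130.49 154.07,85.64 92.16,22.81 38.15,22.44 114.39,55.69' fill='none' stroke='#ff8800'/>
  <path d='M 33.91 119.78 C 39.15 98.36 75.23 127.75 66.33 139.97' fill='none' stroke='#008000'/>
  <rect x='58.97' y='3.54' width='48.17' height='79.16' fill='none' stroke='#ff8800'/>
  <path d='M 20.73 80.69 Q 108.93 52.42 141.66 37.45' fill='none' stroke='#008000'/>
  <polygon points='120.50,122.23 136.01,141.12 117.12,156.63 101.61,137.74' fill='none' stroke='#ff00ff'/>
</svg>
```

viewBox `0 0 159.40 162.99` with mm width/height → 1 unit = 1 mm. Flip: y_m = 162.99 − y_svg.

**Shape 1** — `<path>` cubic bezier, stroke `#ff8800` → engrave (S409, F2792). Control points (SVG): P0=(104.80,69.42), P1=(106.44,73.02), P2=(119.89,16.66), P3=(144.41,31.78); sampled at t=k/5. Machine vertices: (104.80,93.57) → (107.20,97.55) → (112.39,109.62) → (120.35,123.46) → (131.03,132.76) → (144.41,131.21). Open path.

**Shape 2** — `<polyline>` open polyline, stroke `#ff8800` → engrave (S409, F2792). Machine vertices: (33.54,32.50) → (154.07,77.35) → (92.16,140.18) → (38.15,140.55) → (114.39,107.30). Open path.

**Shape 3** — `<path>` cubic bezier, stroke `#008000` → score (S465, F2007). Control points (SVG): P0=(33.91,119.78), P1=(39.15,98.36), P2=(75.23,127.75), P3=(66.33,139.97); sampled at t=k/5. Machine vertices: (33.91,43.21) → (40.15,50.51) → (50.15,48.88) → (60.27,41.57) → (66.88,31.87) → (66.33,23.02). Open path.

**Shape 4** — `<rect>` rectangle, stroke `#ff8800` → engrave (S409, F2792). Machine vertices: (58.97,159.45) → (107.14,159.45) → (107.14,80.29) → (58.97,80.29) → (58.97,159.45). Closed: final G1 returns to the first vertex.

**Shape 5** — `<path>` quadratic bezier, stroke `#008000` → score (S465, F2007). Control points (SVG): P0=(20.73,80.69), P1=(108.93,52.42), P2=(141.66,37.45); sampled at t=k/5. Machine vertices: (20.73,82.30) → (53.79,93.08) → (82.41,102.79) → (106.60,111.44) → (126.35,119.02) → (141.66,125.54). Open path.

**Shape 6** — `<polygon>` regular polygon, stroke `#ff00ff` → cut (S737, F920). Machine vertices: (120.50,40.76) → (136.01,21.87) → (117.12,6.36) → (101.61,25.25) → (120.50,40.76). Closed: final G1 returns to the first vertex.

G21
G90
G0 X104.80 Y93.57
M3 S409
G1 X107.20 Y97.55 F2792
G1 X112.39 Y109.62
G1 X120.35 Y123.46
G1 X131.03 Y132.76
G1 X144.41 Y131.21
M5
G0 X33.54 Y32.50
M3 S409
G1 X154.07 Y77.35 F2792
G1 X92.16 Y140.18
G1 X38.15 Y140.55
G1 X114.39 Y107.30
M5
G0 X33.91 Y43.21
M3 S465
G1 X40.15 Y50.51 F2007
G1 X50.15 Y48.88
G1 X60.27 Y41.57
G1 X66.88 Y31.87
G1 X66.33 Y23.02
M5
G0 X58.97 Y159.45
M3 S409
G1 X107.14 Y159.45 F2792
G1 X107.14 Y80.29
G1 X58.97 Y80.29
G1 X58.97 Y159.45
M5
G0 X20.73 Y82.30
M3 S465
G1 X53.79 Y93.08 F2007
G1 X82.41 Y102.79
G1 X106.60 Y111.44
G1 X126.35 Y119.02
G1 X141.66 Y125.54
M5
G0 X120.50 Y40.76
M3 S737
G1 X136.01 Y21.87 F920
G1 X117.12 Y6.36
G1 X101.61 Y25.25
G1 X120.50 Y40.76
M5
G0 X0.00 Y0.00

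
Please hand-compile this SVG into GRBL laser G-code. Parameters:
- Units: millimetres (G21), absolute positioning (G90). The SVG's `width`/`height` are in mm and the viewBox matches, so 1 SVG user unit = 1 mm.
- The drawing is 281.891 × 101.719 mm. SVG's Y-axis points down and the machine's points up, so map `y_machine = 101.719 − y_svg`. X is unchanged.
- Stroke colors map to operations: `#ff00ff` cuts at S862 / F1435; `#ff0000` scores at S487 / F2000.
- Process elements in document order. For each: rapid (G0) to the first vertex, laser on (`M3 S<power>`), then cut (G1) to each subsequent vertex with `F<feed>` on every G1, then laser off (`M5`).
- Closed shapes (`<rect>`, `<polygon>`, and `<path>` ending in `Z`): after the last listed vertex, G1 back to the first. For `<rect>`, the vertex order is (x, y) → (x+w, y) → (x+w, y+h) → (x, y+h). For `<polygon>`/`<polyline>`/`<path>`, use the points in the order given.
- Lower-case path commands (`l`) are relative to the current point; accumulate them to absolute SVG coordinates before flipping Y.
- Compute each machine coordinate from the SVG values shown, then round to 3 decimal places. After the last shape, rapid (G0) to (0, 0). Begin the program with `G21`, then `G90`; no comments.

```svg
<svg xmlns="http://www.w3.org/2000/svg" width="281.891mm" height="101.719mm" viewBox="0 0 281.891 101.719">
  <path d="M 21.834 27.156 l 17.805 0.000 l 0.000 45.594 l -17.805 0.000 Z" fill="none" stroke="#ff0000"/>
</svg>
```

viewBox `0 0 281.891 101.719` with mm width/height → 1 unit = 1 mm. Flip: y_m = 101.719 − y_svg.

**Shape 1** — `<path>` rectangle, stroke `#ff0000` → score (S487, F2000). Machine vertices: (21.834,74.563) → (39.639,74.563) → (39.639,28.969) → (21.834,28.969) → (21.834,74.563). Closed: final G1 returns to the first vertex.

G21
G90
G0 X21.834 Y74.563
M3 S487
G1 X39.639 Y74.563 F2000
G1 X39.639 Y28.969 F2000
G1 X21.834 Y28.969 F2000
G1 X21.834 Y74.563 F2000
M5
G0 X0.000 Y0.000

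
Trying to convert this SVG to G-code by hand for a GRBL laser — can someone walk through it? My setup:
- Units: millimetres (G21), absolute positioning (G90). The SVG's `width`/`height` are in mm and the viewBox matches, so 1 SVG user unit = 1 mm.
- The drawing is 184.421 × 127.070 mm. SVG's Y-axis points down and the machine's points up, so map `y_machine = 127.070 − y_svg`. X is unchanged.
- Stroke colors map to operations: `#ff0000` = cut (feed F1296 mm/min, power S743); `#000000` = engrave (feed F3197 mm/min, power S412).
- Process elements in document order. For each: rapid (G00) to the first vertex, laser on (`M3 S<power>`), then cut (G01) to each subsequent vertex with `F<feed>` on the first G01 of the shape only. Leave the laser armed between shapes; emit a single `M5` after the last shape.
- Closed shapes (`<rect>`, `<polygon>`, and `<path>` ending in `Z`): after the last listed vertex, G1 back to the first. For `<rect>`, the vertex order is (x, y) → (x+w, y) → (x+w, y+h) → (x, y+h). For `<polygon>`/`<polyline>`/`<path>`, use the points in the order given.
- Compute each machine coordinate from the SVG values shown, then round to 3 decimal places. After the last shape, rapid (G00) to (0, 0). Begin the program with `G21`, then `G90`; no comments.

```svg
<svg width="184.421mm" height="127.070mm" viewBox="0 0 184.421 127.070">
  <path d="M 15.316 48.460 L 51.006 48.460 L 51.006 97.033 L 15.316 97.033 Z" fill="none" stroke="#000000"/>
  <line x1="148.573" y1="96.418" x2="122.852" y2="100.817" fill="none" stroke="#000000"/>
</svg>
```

G21
G90
G00 X15.316 Y78.610
M3 S412
G01 X51.006 Y78.610 F3197
G01 X51.006 Y30.037
G01 X15.316 Y30.037
G01 X15.316 Y78.610
G00 X148.573 Y30.652
M3 S412
G01 X122.852 Y26.253 F3197
M5
G00 X0.000 Y0.000

Since the viewBox matches the mm dimensions, user units are millimetres directly. The only transform is the Y-flip y_m = 127.070 − y_svg.

Shape 1 is a rectangle drawn with `<path>`. Its stroke #000000 means engrave at S412, F3197. After flipping Y the toolpath is (15.316,78.610) → (51.006,78.610) → (51.006,30.037) → (15.316,30.037) → (15.316,78.610), returning to the start.

Shape 2 is a line segment drawn with `<line>`. Its stroke #000000 means engrave at S412, F3197. After flipping Y the toolpath is (148.573,30.652) → (122.852,26.253).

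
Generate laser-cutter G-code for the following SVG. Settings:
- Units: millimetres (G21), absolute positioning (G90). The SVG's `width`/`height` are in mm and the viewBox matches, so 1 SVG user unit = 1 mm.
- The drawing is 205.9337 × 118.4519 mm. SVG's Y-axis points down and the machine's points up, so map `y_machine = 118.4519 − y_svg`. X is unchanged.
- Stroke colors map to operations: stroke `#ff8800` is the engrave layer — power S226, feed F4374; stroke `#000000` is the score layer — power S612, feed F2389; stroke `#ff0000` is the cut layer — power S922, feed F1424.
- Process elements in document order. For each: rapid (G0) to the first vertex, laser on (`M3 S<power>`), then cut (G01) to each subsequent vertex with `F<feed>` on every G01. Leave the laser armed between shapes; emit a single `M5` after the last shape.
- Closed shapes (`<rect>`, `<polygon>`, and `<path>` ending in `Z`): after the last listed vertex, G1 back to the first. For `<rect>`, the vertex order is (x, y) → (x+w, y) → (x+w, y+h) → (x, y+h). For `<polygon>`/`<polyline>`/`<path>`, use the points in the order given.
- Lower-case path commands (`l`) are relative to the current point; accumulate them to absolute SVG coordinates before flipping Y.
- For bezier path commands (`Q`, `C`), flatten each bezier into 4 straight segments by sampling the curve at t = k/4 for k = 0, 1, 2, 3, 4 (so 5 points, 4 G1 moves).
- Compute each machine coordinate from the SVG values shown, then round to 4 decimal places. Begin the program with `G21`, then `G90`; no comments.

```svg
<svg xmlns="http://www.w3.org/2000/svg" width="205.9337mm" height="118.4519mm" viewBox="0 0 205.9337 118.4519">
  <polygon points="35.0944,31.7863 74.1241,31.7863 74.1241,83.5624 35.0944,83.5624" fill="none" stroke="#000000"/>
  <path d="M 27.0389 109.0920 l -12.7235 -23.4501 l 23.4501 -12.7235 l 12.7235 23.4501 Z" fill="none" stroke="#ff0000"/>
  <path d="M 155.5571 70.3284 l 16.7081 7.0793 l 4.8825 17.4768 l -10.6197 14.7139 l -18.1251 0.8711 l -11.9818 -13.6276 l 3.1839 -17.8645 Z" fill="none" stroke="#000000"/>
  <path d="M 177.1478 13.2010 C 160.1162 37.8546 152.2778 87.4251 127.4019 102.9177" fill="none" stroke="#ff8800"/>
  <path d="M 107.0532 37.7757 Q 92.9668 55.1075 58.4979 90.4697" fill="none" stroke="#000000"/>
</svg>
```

G21
G90
G0 X35.0944 Y86.6656
M3 S612
G01 X74.1241 Y86.6656 F2389
G01 X74.1241 Y34.8895 F2389
G01 X35.0944 Y34.8895 F2389
G01 X35.0944 Y86.6656 F2389
G0 X27.0389 Y9.3599
M3 S922
G01 X14.3154 Y32.8100 F1424
G01 X37.7655 Y45.5335 F1424
G01 X50.4890 Y22.0834 F1424
G01 X27.0389 Y9.3599 F1424
G0 X155.5571 Y48.1235
M3 S612
G01 X172.2652 Y41.0442 F2389
G01 X177.1477 Y23.5674 F2389
G01 X166.5280 Y8.8535 F2389
G01 X148.4029 Y7.9824 F2389
G01 X136.4211 Y21.6100 F2389
G01 X139.6050 Y39.4745 F2389
G01 X155.5571 Y48.1235 F2389
G0 X177.1478 Y105.2509
M3 S226
G01 X165.6880 Y83.0106 F4374
G01 X155.2165 Y56.9572 F4374
G01 X143.2741 Y32.6215 F4374
G01 X127.4019 Y15.5342 F4374
G0 X107.0532 Y80.6762
M3 S612
G01 X98.7361 Y70.8834 F2389
G01 X87.8712 Y58.8368 F2389
G01 X74.4584 Y44.5364 F2389
G01 X58.4979 Y27.9822 F2389
M5

viewBox `0 0 205.9337 118.4519` with mm width/height → 1 unit = 1 mm. Flip: y_m = 118.4519 − y_svg.

**Shape 1** — `<polygon>` rectangle, stroke `#000000` → score (S612, F2389). Machine vertices: (35.0944,86.6656) → (74.1241,86.6656) → (74.1241,34.8895) → (35.0944,34.8895) → (35.0944,86.6656). Closed: final G1 returns to the first vertex.

**Shape 2** — `<path>` regular polygon, stroke `#ff0000` → cut (S922, F1424). Machine vertices: (27.0389,9.3599) → (14.3154,32.8100) → (37.7655,45.5335) → (50.4890,22.0834) → (27.0389,9.3599). Closed: final G1 returns to the first vertex.

**Shape 3** — `<path>` regular polygon, stroke `#000000` → score (S612, F2389). Machine vertices: (155.5571,48.1235) → (172.2652,41.0442) → (177.1477,23.5674) → (166.5280,8.8535) → (148.4029,7.9824) → (136.4211,21.6100) → (139.6050,39.4745) → (155.5571,48.1235). Closed: final G1 returns to the first vertex.

**Shape 4** — `<path>` cubic bezier, stroke `#ff8800` → engrave (S226, F4374). Control points (SVG): P0=(177.1478,13.2010), P1=(160.1162,37.8546), P2=(152.2778,87.4251), P3=(127.4019,102.9177); sampled at t=k/4. Machine vertices: (177.1478,105.2509) → (165.6880,83.0106) → (155.2165,56.9572) → (143.2741,32.6215) → (127.4019,15.5342). Open path.

**Shape 5** — `<path>` quadratic bezier, stroke `#000000` → score (S612, F2389). Control points (SVG): P0=(107.0532,37.7757), P1=(92.9668,55.1075), P2=(58.4979,90.4697); sampled at t=k/4. Machine vertices: (107.0532,80.6762) → (98.7361,70.8834) → (87.8712,58.8368) → (74.4584,44.5364) → (58.4979,27.9822). Open path.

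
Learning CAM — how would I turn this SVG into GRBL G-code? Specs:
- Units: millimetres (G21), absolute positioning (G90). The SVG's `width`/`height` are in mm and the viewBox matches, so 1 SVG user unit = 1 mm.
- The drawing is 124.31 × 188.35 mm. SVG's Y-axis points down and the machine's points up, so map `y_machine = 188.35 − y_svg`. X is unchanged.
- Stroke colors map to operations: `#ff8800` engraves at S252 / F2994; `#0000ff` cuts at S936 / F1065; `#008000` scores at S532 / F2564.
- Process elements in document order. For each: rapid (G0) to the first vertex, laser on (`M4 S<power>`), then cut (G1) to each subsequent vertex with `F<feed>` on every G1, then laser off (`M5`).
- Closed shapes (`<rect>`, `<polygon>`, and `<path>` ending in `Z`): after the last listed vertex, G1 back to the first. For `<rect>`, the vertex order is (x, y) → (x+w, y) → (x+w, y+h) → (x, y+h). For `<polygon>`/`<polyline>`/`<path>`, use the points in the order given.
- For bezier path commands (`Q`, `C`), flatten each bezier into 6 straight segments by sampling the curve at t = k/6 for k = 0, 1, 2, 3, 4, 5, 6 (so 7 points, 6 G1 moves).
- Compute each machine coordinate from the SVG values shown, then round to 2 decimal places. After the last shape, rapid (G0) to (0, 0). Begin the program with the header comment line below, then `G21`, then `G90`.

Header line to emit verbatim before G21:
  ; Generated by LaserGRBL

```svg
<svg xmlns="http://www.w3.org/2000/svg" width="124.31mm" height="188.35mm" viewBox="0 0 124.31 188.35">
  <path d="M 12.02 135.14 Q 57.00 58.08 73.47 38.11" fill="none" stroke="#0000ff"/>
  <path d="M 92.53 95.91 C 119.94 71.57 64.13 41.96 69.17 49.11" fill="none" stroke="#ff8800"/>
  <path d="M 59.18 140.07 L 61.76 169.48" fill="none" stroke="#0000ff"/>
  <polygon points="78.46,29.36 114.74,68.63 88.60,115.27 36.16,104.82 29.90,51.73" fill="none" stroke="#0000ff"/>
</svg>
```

1 u = 1 mm; y_m = 188.35 − y.

[1] `<path>` quadratic bezier, #0000ff→cut S936 F1065: (12.02,53.21) → (26.22,77.31) → (38.84,98.24) → (49.87,116.00) → (59.32,130.58) → (67.19,142.00) → (73.47,150.24)

[2] `<path>` cubic bezier, #ff8800→engrave S252 F2994: (92.53,92.44) → (99.97,104.85) → (97.54,116.98) → (89.24,127.65) → (79.08,135.69) → (71.05,139.95) → (69.17,139.24)

[3] `<path>` line segment, #0000ff→cut S936 F1065: (59.18,48.28) → (61.76,18.87)

[4] `<polygon>` regular polygon, #0000ff→cut S936 F1065: (78.46,158.99) → (114.74,119.72) → (88.60,73.08) → (36.16,83.53) → (29.90,136.62) → (78.46,158.99) (closed)

; Generated by LaserGRBL
G21
G90
G0 X12.02 Y53.21
M4 S936
G1 X26.22 Y77.31 F1065
G1 X38.84 Y98.24 F1065
G1 X49.87 Y116.00 F1065
G1 X59.32 Y130.58 F1065
G1 X67.19 Y142.00 F1065
G1 X73.47 Y150.24 F1065
M5
G0 X92.53 Y92.44
M4 S252
G1 X99.97 Y104.85 F2994
G1 X97.54 Y116.98 F2994
G1 X89.24 Y127.65 F2994
G1 X79.08 Y135.69 F2994
G1 X71.05 Y139.95 F2994
G1 X69.17 Y139.24 F2994
M5
G0 X59.18 Y48.28
M4 S936
G1 X61.76 Y18.87 F1065
M5
G0 X78.46 Y158.99
M4 S936
G1 X114.74 Y119.72 F1065
G1 X88.60 Y73.08 F1065
G1 X36.16 Y83.53 F1065
G1 X29.90 Y136.62 F1065
G1 X78.46 Y158.99 F1065
M5
G0 X0.00 Y0.00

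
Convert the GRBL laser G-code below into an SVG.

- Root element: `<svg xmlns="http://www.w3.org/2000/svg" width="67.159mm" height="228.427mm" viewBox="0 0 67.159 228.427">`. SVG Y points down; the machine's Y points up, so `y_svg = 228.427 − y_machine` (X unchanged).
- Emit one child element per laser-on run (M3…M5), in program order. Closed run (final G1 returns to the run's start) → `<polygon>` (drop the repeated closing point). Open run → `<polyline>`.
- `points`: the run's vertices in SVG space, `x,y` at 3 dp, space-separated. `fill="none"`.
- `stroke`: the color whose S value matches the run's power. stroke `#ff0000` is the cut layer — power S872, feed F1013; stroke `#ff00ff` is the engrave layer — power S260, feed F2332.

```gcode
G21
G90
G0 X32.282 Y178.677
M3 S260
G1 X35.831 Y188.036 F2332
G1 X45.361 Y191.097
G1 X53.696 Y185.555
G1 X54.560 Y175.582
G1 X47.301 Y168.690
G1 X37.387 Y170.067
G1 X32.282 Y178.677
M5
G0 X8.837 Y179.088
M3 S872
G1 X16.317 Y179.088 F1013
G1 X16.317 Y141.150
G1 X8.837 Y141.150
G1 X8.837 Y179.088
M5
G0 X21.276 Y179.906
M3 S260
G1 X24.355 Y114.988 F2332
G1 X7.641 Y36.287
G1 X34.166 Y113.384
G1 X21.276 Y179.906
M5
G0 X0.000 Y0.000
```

<svg xmlns="http://www.w3.org/2000/svg" width="67.159mm" height="228.427mm" viewBox="0 0 67.159 228.427">
  <polygon points="32.282,49.750 35.831,40.391 45.361,37.330 53.696,42.872 54.560,52.845 47.301,59.737 37.387,58.360" fill="none" stroke="#ff00ff"/>
  <polygon points="8.837,49.339 16.317,49.339 16.317,87.277 8.837,87.277" fill="none" stroke="#ff0000"/>
  <polygon points="21.276,48.521 24.355,113.439 7.641,192.140 34.166,115.043" fill="none" stroke="#ff00ff"/>
</svg>

Machine Y-up, SVG Y-down with viewBox height 228.427, so y_svg = 228.427 − y_machine; X carries over.

Run 1: power S260 maps to stroke `#ff00ff` (engrave). The run returns to its start, so emit a `<polygon>` with points (Y-flipped): 32.282,49.750 35.831,40.391 45.361,37.330 53.696,42.872 54.560,52.845 47.301,59.737 37.387,58.360.

Run 2: power S872 maps to stroke `#ff0000` (cut). The run returns to its start, so emit a `<polygon>` with points (Y-flipped): 8.837,49.339 16.317,49.339 16.317,87.277 8.837,87.277.

Run 3: S260 ⇒ engrave layer `#ff00ff`. The run returns to its start, so emit a `<polygon>` with points (Y-flipped): 21.276,48.521 24.355,113.439 7.641,192.140 34.166,115.043.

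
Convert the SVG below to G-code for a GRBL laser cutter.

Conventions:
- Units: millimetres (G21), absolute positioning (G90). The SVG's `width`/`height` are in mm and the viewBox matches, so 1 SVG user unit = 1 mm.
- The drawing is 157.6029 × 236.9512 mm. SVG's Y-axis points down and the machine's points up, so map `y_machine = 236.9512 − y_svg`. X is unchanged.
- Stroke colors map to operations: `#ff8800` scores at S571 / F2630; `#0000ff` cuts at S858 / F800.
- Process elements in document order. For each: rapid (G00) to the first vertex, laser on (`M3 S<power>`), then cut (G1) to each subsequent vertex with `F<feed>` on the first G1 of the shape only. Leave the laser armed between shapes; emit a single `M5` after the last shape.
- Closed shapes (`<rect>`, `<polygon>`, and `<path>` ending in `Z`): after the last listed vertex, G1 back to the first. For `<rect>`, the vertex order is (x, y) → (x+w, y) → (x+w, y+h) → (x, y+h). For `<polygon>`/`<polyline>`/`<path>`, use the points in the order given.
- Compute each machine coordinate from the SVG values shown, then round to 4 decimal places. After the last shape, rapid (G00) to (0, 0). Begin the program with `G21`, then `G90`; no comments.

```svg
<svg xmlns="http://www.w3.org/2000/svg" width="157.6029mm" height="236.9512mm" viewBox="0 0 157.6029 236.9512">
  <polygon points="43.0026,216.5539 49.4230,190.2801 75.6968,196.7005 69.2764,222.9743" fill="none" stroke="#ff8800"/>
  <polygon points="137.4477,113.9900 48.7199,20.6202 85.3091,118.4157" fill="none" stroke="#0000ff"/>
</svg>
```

Since the viewBox matches the mm dimensions, user units are millimetres directly. The only transform is the Y-flip y_m = 236.9512 − y_svg.

Shape 1 is a regular polygon drawn with `<polygon>`. Its stroke #ff8800 means score at S571, F2630. After flipping Y the toolpath is (43.0026,20.3973) → (49.4230,46.6711) → (75.6968,40.2507) → (69.2764,13.9769) → (43.0026,20.3973), returning to the start.

Shape 2 is a closed polygon drawn with `<polygon>`. Its stroke #0000ff means cut at S858, F800. After flipping Y the toolpath is (137.4477,122.9612) → (48.7199,216.3310) → (85.3091,118.5355) → (137.4477,122.9612), returning to the start.

G21
G90
G00 X43.0026 Y20.3973
M3 S571
G1 X49.4230 Y46.6711 F2630
G1 X75.6968 Y40.2507
G1 X69.2764 Y13.9769
G1 X43.0026 Y20.3973
G00 X137.4477 Y122.9612
M3 S858
G1 X48.7199 Y216.3310 F800
G1 X85.3091 Y118.5355
G1 X137.4477 Y122.9612
M5
G00 X0.0000 Y0.0000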